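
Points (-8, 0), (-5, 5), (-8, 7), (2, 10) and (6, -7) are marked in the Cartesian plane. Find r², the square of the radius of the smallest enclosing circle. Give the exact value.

33245/338

By Welzl's lemma the MEC is supported by two points (diametrically opposite) or three points (on a circumcircle).
The minimum enclosing circle is determined by three boundary points: (-8, 7), (2, 10), (6, -7).
Their circumcentre is (-15/26, 11/26) with r² = 33245/338.
The farthest remaining point (-8, 0) is at distance² 18685/338 ≤ 33245/338.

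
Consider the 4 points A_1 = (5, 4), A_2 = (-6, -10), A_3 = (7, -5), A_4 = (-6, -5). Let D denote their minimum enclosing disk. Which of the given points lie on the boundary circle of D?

A_1, A_2

The minimum enclosing circle of a finite set is fixed by two of the points (as a diameter) or three (as a circumcircle).
The farthest pair is A_1–A_2 with squared distance 317. The circle on this segment as diameter has centre (-0.5, -3) and r² = 317/4 = 79.25.
Check A_3: distance² to centre = 60.25 ≤ 79.25, so it lies inside.
All remaining points lie in this disk, and no smaller disk contains both endpoints, so this is the minimum enclosing circle.
The points at distance exactly r from the centre are A_1, A_2 — 2 points.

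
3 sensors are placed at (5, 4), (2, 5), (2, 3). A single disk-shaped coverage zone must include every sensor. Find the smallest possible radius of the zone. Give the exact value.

Call the three points A, B, C in the order given.
Side lengths²: AB² = 10, AC² = 10, BC² = 4.
Since AC² = 10 < 10 + 4 = 14, the triangle is acute, so the smallest enclosing circle is the circumcircle.
Circumcentre = (10/3, 4), r² = 25/9.
r = √(25/9) = 5/3.

5/3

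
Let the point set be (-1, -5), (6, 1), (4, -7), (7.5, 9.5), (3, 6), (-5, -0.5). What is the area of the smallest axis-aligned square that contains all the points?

272.25

The bounding box has width 12.5 and height 16.5.
An axis-aligned square enclosing the set must have side ≥ max(width, height).
So the minimum side is max(12.5, 16.5) = 16.5.
Area = 16.5² = 272.25.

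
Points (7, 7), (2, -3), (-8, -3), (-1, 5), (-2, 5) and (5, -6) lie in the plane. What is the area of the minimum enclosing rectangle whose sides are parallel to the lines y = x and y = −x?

225

In coordinates u = x + y, v = x − y the rectangle is axis-aligned; the map (x,y)→(u,v) scales areas by 2.
u-values: 14, -1, -11, 4, 3, -1; range = 14 − (-11) = 25.
v-values: 0, 5, -5, -6, -7, 11; range = 11 − (-7) = 18.
Area = (25 × 18) / 2 = 225.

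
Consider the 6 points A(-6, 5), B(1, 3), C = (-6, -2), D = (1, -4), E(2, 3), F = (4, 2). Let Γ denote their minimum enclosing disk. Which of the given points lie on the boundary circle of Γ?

A smallest enclosing disk is always determined by at most three of the input points on its boundary.
The minimum enclosing circle is determined by three boundary points: A, D, F.
Their circumcentre is (-79/46, 51/46) with r² = 35425/1058.
The farthest remaining point C is at distance² 29629/1058 ≤ 35425/1058.
The points at distance exactly r from the centre are A, D, F — 3 points.

A, D, F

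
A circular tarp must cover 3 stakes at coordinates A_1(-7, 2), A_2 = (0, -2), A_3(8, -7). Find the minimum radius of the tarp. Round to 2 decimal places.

8.75

Side lengths²: A_1A_2² = 65, A_1A_3² = 306, A_2A_3² = 89.
Since A_1A_3² = 306 ≥ 89 + 65 = 154, the angle opposite A_1A_3 is not acute, so the smallest enclosing circle has A_1A_3 as diameter.
Centre = midpoint of A_1A_3 = (0.5, -2.5), r² = 306/4 = 76.5.
r = √(76.5) ≈ 8.75.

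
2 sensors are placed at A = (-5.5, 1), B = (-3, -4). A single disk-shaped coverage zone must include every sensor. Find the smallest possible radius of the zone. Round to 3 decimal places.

2.795

The smallest circle enclosing two points has them as diameter endpoints.
Centre = midpoint = (-4.25, -1.5); r² = |AB|²/4 = 31.25/4 = 7.8125.
r = √(7.8125) ≈ 2.795.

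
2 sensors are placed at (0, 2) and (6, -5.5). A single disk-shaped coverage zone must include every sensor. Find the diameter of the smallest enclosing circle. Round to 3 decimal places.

9.605

The smallest circle enclosing two points has them as diameter endpoints.
Centre = midpoint = (3, -1.75); r² = |(0, 2)−(6, -5.5)|²/4 = 92.25/4 = 23.0625.
Diameter = 2r = 2√(23.0625) ≈ 9.605.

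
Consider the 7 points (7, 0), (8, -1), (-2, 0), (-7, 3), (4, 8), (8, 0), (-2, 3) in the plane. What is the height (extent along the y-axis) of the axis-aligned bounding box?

max y = 8, min y = -1, so height = 9.

9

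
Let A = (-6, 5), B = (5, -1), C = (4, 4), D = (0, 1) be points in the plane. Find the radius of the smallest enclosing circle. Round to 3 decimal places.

A smallest enclosing disk is always determined by at most three of the input points on its boundary.
The farthest pair is A–B with squared distance 157. The circle on this segment as diameter has centre (-0.5, 2) and r² = 157/4 = 39.25.
Check C: distance² to centre = 24.25 ≤ 39.25, so it lies inside.
All remaining points lie in this disk, and no smaller disk contains both endpoints, so this is the minimum enclosing circle.
r = √(39.25) ≈ 6.265.

6.265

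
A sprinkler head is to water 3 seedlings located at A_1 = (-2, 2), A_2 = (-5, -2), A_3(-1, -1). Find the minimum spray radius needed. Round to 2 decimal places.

2.51

Side lengths²: A_1A_2² = 25, A_1A_3² = 10, A_2A_3² = 17.
Since A_1A_2² = 25 < 17 + 10 = 27, the triangle is acute, so the smallest enclosing circle is the circumcircle.
Circumcentre = (-87/26, -3/26), r² = 2125/338.
r = √(2125/338) ≈ 2.51.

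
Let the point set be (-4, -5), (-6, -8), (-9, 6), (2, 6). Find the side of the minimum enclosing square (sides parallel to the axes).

14

The bounding box has width 11 and height 14.
An axis-aligned square enclosing the set must have side ≥ max(width, height).
So the minimum side is max(11, 14) = 14.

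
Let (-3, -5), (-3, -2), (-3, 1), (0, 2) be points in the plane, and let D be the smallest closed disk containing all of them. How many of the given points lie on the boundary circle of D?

2

By Welzl's lemma the MEC is supported by two points (diametrically opposite) or three points (on a circumcircle).
The farthest pair is (-3, -5)–(0, 2) with squared distance 58. The circle on this segment as diameter has centre (-1.5, -1.5) and r² = 58/4 = 14.5.
Check (-3, -2): distance² to centre = 2.5 ≤ 14.5, so it lies inside.
All remaining points lie in this disk, and no smaller disk contains both endpoints, so this is the minimum enclosing circle.
The points at distance exactly r from the centre are (-3, -5), (0, 2) — 2 points.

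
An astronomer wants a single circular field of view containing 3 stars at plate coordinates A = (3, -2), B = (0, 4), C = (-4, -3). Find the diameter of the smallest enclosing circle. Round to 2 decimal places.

Side lengths²: AB² = 45, AC² = 50, BC² = 65.
Since BC² = 65 < 50 + 45 = 95, the triangle is acute, so the smallest enclosing circle is the circumcircle.
Circumcentre = (-5/6, -1/6), r² = 325/18.
Diameter = 2r = 2√(325/18) ≈ 8.50.

8.50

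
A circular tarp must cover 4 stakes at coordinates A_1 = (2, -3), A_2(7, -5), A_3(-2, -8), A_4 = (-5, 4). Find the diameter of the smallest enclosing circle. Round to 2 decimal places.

By Welzl's lemma the MEC is supported by two points (diametrically opposite) or three points (on a circumcircle).
The minimum enclosing circle is determined by three boundary points: A_2, A_3, A_4.
Their circumcentre is (17/26, -25/26) with r² = 19125/338.
The farthest remaining point A_1 is at distance² 2017/338 ≤ 19125/338.
Diameter = 2r = 2√(19125/338) ≈ 15.04.

15.04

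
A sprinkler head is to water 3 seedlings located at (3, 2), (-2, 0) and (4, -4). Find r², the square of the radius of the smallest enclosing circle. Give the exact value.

13.6220703125

Call the three points A, B, C in the order given.
Side lengths²: AB² = 29, AC² = 37, BC² = 52.
Since BC² = 52 < 37 + 29 = 66, the triangle is acute, so the smallest enclosing circle is the circumcircle.
Circumcentre = (1.4375, -1.34375), r² = 13.6220703125.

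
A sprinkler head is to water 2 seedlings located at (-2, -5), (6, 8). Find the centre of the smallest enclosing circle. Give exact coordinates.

The smallest circle enclosing two points has them as diameter endpoints.
Centre = midpoint = (2, 1.5); r² = |(-2, -5)−(6, 8)|²/4 = 233/4 = 58.25.
Centre = (2, 1.5).

(2, 1.5)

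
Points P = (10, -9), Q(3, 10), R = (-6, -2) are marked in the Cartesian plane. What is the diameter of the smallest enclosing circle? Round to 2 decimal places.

20.80

Side lengths²: PQ² = 410, PR² = 305, QR² = 225.
Since PQ² = 410 < 305 + 225 = 530, the triangle is acute, so the smallest enclosing circle is the circumcircle.
Circumcentre = (145/34, -11/34), r² = 62525/578.
Diameter = 2r = 2√(62525/578) ≈ 20.80.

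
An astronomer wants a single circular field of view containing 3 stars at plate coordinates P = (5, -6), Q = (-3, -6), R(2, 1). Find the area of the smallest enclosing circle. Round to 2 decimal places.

Side lengths²: PQ² = 64, PR² = 58, QR² = 74.
Since QR² = 74 < 64 + 58 = 122, the triangle is acute, so the smallest enclosing circle is the circumcircle.
Circumcentre = (1, -25/7), r² = 1073/49.
Area = π·r² = π·1073/49 ≈ 68.79.

68.79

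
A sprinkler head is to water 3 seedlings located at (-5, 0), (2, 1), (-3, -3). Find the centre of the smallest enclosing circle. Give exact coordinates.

Call the three points A, B, C in the order given.
Side lengths²: AB² = 50, AC² = 13, BC² = 41.
Since AB² = 50 < 41 + 13 = 54, the triangle is acute, so the smallest enclosing circle is the circumcircle.
Circumcentre = (-67/46, 9/46), r² = 13325/1058.
Centre = (-67/46, 9/46).

(-67/46, 9/46)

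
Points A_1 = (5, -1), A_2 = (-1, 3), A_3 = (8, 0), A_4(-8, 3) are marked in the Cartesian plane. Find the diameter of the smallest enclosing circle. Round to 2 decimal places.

The farthest pair is A_3–A_4 with squared distance 265. The circle on this segment as diameter has centre (0, 1.5) and r² = 265/4 = 66.25.
Check A_1: distance² to centre = 31.25 ≤ 66.25, so it lies inside.
All remaining points lie in this disk, and no smaller disk contains both endpoints, so this is the minimum enclosing circle.
Diameter = 2r = 2√(66.25) ≈ 16.28.

16.28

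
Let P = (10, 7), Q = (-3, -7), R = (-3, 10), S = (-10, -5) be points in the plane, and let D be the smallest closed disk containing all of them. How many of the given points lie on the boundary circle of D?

By Welzl's lemma the MEC is supported by two points (diametrically opposite) or three points (on a circumcircle).
The farthest pair is P–S with squared distance 544. The circle on this segment as diameter has centre (0, 1) and r² = 544/4 = 136.
Check Q: distance² to centre = 73 ≤ 136, so it lies inside.
All remaining points lie in this disk, and no smaller disk contains both endpoints, so this is the minimum enclosing circle.
The points at distance exactly r from the centre are P, S — 2 points.

2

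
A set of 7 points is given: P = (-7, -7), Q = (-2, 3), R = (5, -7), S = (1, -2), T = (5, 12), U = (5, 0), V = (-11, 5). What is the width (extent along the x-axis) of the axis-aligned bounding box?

max x = 5, min x = -11, so width = 16.

16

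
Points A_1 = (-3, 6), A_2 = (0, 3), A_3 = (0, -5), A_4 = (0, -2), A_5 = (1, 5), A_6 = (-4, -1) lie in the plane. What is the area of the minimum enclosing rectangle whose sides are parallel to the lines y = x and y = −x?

In coordinates u = x + y, v = x − y the rectangle is axis-aligned; the map (x,y)→(u,v) scales areas by 2.
u-values: 3, 3, -5, -2, 6, -5; range = 6 − (-5) = 11.
v-values: -9, -3, 5, 2, -4, -3; range = 5 − (-9) = 14.
Area = (11 × 14) / 2 = 77.

77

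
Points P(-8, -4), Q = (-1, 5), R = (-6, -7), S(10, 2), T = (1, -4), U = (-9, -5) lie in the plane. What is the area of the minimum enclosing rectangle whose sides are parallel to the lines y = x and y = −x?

In coordinates u = x + y, v = x − y the rectangle is axis-aligned; the map (x,y)→(u,v) scales areas by 2.
u-values: -12, 4, -13, 12, -3, -14; range = 12 − (-14) = 26.
v-values: -4, -6, 1, 8, 5, -4; range = 8 − (-6) = 14.
Area = (26 × 14) / 2 = 182.

182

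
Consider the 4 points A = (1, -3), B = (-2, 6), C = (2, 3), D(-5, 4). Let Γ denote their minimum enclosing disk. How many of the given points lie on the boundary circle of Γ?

3

A smallest enclosing disk is always determined by at most three of the input points on its boundary.
The minimum enclosing circle is determined by three boundary points: A, B, D.
Their circumcentre is (-23/22, 29/22) with r² = 5525/242.
The farthest remaining point C is at distance² 2929/242 ≤ 5525/242.
The points at distance exactly r from the centre are A, B, D — 3 points.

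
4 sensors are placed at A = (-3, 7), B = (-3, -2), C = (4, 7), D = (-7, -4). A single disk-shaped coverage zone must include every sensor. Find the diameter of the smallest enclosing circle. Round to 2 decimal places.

15.56

The minimum enclosing circle of a finite set is fixed by two of the points (as a diameter) or three (as a circumcircle).
The farthest pair is C–D with squared distance 242. The circle on this segment as diameter has centre (-1.5, 1.5) and r² = 242/4 = 60.5.
Check A: distance² to centre = 32.5 ≤ 60.5, so it lies inside.
All remaining points lie in this disk, and no smaller disk contains both endpoints, so this is the minimum enclosing circle.
Diameter = 2r = 2√(60.5) ≈ 15.56.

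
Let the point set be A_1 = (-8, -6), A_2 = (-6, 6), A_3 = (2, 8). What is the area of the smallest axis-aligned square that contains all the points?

196

The bounding box has width 10 and height 14.
An axis-aligned square enclosing the set must have side ≥ max(width, height).
So the minimum side is max(10, 14) = 14.
Area = 14² = 196.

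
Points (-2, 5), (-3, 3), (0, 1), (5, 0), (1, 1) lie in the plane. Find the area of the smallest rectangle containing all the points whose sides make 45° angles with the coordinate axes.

In coordinates u = x + y, v = x − y the rectangle is axis-aligned; the map (x,y)→(u,v) scales areas by 2.
u-values: 3, 0, 1, 5, 2; range = 5 − 0 = 5.
v-values: -7, -6, -1, 5, 0; range = 5 − (-7) = 12.
Area = (5 × 12) / 2 = 30.

30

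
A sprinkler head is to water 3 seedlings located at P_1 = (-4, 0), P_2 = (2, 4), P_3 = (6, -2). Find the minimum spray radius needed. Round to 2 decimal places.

Side lengths²: P_1P_2² = 52, P_1P_3² = 104, P_2P_3² = 52.
Since P_1P_3² = 104 ≥ 52 + 52 = 104, the angle opposite P_1P_3 is not acute, so the smallest enclosing circle has P_1P_3 as diameter.
Centre = midpoint of P_1P_3 = (1, -1), r² = 104/4 = 26.
r = √26 ≈ 5.10.

5.10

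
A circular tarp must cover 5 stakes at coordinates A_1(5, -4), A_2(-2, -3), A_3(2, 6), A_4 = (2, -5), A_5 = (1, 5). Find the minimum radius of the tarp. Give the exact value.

5.5

By Welzl's lemma the MEC is supported by two points (diametrically opposite) or three points (on a circumcircle).
The farthest pair is A_3–A_4 with squared distance 121. The circle on this segment as diameter has centre (2, 0.5) and r² = 121/4 = 30.25.
Check A_1: distance² to centre = 29.25 ≤ 30.25, so it lies inside.
All remaining points lie in this disk, and no smaller disk contains both endpoints, so this is the minimum enclosing circle.
r = √(30.25) = 5.5.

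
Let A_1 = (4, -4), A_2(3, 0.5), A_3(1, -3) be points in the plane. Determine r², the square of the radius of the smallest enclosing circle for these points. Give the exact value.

5.525

Side lengths²: A_1A_2² = 21.25, A_1A_3² = 10, A_2A_3² = 16.25.
Since A_1A_2² = 21.25 < 16.25 + 10 = 26.25, the triangle is acute, so the smallest enclosing circle is the circumcircle.
Circumcentre = (3.05, -1.85), r² = 5.525.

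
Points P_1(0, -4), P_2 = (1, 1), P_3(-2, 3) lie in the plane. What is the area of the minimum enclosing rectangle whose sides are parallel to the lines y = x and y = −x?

27

In coordinates u = x + y, v = x − y the rectangle is axis-aligned; the map (x,y)→(u,v) scales areas by 2.
u-values: -4, 2, 1; range = 2 − (-4) = 6.
v-values: 4, 0, -5; range = 4 − (-5) = 9.
Area = (6 × 9) / 2 = 27.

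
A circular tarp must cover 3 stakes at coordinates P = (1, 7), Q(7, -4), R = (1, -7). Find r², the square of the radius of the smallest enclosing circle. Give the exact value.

Side lengths²: PQ² = 157, PR² = 196, QR² = 45.
Since PR² = 196 < 157 + 45 = 202, the triangle is acute, so the smallest enclosing circle is the circumcircle.
Circumcentre = (1.25, 0), r² = 49.0625.

49.0625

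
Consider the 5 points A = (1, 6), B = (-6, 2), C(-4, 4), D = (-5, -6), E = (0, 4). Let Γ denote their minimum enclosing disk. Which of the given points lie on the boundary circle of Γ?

A, D

By Welzl's lemma the MEC is supported by two points (diametrically opposite) or three points (on a circumcircle).
The farthest pair is A–D with squared distance 180. The circle on this segment as diameter has centre (-2, 0) and r² = 180/4 = 45.
Check B: distance² to centre = 20 ≤ 45, so it lies inside.
All remaining points lie in this disk, and no smaller disk contains both endpoints, so this is the minimum enclosing circle.
The points at distance exactly r from the centre are A, D — 2 points.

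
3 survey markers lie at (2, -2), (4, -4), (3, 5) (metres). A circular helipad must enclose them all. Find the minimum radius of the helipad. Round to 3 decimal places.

Call the three points A, B, C in the order given.
Side lengths²: AB² = 8, AC² = 50, BC² = 82.
Since BC² = 82 ≥ 50 + 8 = 58, the angle opposite BC is not acute, so the smallest enclosing circle has BC as diameter.
Centre = midpoint of BC = (3.5, 0.5), r² = 82/4 = 20.5.
r = √(20.5) ≈ 4.528.

4.528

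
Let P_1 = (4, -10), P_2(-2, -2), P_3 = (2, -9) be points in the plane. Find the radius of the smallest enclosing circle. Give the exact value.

5

Side lengths²: P_1P_2² = 100, P_1P_3² = 5, P_2P_3² = 65.
Since P_1P_2² = 100 ≥ 65 + 5 = 70, the angle opposite P_1P_2 is not acute, so the smallest enclosing circle has P_1P_2 as diameter.
Centre = midpoint of P_1P_2 = (1, -6), r² = 100/4 = 25.
r = √25 = 5.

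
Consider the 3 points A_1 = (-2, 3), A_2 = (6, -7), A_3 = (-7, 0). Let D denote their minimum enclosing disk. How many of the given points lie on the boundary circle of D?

Side lengths²: A_1A_2² = 164, A_1A_3² = 34, A_2A_3² = 218.
Since A_2A_3² = 218 ≥ 164 + 34 = 198, the angle opposite A_2A_3 is not acute, so the smallest enclosing circle has A_2A_3 as diameter.
Centre = midpoint of A_2A_3 = (-0.5, -3.5), r² = 218/4 = 54.5.
The points at distance exactly r from the centre are A_2, A_3 — 2 points.

2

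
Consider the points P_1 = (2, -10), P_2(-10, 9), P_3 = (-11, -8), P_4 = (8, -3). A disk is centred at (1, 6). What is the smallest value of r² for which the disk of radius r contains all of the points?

340

The required radius is the distance from (1, 6) to the farthest point.
Squared distances: 257, 130, 340, 130.
Maximum is 340, attained at P_3.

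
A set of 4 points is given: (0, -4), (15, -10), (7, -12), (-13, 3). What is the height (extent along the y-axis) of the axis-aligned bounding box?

max y = 3, min y = -12, so height = 15.

15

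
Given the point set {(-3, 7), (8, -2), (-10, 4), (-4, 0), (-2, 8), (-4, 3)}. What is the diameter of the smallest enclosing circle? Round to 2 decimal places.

18.97

A smallest enclosing disk is always determined by at most three of the input points on its boundary.
The farthest pair is (8, -2)–(-10, 4) with squared distance 360. The circle on this segment as diameter has centre (-1, 1) and r² = 360/4 = 90.
Check (-3, 7): distance² to centre = 40 ≤ 90, so it lies inside.
All remaining points lie in this disk, and no smaller disk contains both endpoints, so this is the minimum enclosing circle.
Diameter = 2r = 2√90 ≈ 18.97.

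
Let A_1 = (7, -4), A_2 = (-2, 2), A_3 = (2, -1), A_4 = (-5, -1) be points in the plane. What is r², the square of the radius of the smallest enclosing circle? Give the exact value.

38.25

The farthest pair is A_1–A_4 with squared distance 153. The circle on this segment as diameter has centre (1, -2.5) and r² = 153/4 = 38.25.
Check A_2: distance² to centre = 29.25 ≤ 38.25, so it lies inside.
All remaining points lie in this disk, and no smaller disk contains both endpoints, so this is the minimum enclosing circle.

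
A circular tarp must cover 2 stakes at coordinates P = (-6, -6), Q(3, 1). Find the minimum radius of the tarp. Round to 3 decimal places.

5.701

The smallest circle enclosing two points has them as diameter endpoints.
Centre = midpoint = (-1.5, -2.5); r² = |PQ|²/4 = 130/4 = 32.5.
r = √(32.5) ≈ 5.701.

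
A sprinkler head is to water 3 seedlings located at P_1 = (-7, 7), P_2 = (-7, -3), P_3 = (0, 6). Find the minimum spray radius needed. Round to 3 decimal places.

Side lengths²: P_1P_2² = 100, P_1P_3² = 50, P_2P_3² = 130.
Since P_2P_3² = 130 < 100 + 50 = 150, the triangle is acute, so the smallest enclosing circle is the circumcircle.
Circumcentre = (-29/7, 2), r² = 1625/49.
r = √(1625/49) ≈ 5.759.

5.759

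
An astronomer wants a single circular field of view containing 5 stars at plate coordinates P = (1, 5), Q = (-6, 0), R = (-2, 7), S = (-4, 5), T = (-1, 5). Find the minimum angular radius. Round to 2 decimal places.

By Welzl's lemma the MEC is supported by two points (diametrically opposite) or three points (on a circumcircle).
The minimum enclosing circle is determined by three boundary points: P, Q, R.
Their circumcentre is (-155/58, 159/58) with r² = 31265/1682.
The farthest remaining point T is at distance² 13285/1682 ≤ 31265/1682.
r = √(31265/1682) ≈ 4.31.

4.31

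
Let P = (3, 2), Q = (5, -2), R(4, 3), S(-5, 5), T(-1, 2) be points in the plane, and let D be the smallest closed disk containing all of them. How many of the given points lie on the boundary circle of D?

2

A smallest enclosing disk is always determined by at most three of the input points on its boundary.
The farthest pair is Q–S with squared distance 149. The circle on this segment as diameter has centre (0, 1.5) and r² = 149/4 = 37.25.
Check P: distance² to centre = 9.25 ≤ 37.25, so it lies inside.
All remaining points lie in this disk, and no smaller disk contains both endpoints, so this is the minimum enclosing circle.
The points at distance exactly r from the centre are Q, S — 2 points.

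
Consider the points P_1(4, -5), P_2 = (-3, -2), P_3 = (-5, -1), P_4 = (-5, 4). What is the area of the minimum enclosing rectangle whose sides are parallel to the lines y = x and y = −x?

45

In coordinates u = x + y, v = x − y the rectangle is axis-aligned; the map (x,y)→(u,v) scales areas by 2.
u-values: -1, -5, -6, -1; range = -1 − (-6) = 5.
v-values: 9, -1, -4, -9; range = 9 − (-9) = 18.
Area = (5 × 18) / 2 = 45.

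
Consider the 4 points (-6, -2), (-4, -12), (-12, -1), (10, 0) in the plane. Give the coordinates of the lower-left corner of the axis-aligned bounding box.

x-range [-12, 10], y-range [-12, 0].
The lower-left corner is (-12, -12).

(-12, -12)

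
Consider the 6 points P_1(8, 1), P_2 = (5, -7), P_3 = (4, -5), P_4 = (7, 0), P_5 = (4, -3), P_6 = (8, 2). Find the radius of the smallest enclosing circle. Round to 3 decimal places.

4.743

A smallest enclosing disk is always determined by at most three of the input points on its boundary.
The farthest pair is P_2–P_6 with squared distance 90. The circle on this segment as diameter has centre (6.5, -2.5) and r² = 90/4 = 22.5.
Check P_1: distance² to centre = 14.5 ≤ 22.5, so it lies inside.
All remaining points lie in this disk, and no smaller disk contains both endpoints, so this is the minimum enclosing circle.
r = √(22.5) ≈ 4.743.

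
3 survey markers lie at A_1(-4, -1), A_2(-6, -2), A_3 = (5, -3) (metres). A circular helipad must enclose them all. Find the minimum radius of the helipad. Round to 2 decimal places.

5.52

Side lengths²: A_1A_2² = 5, A_1A_3² = 85, A_2A_3² = 122.
Since A_2A_3² = 122 ≥ 85 + 5 = 90, the angle opposite A_2A_3 is not acute, so the smallest enclosing circle has A_2A_3 as diameter.
Centre = midpoint of A_2A_3 = (-0.5, -2.5), r² = 122/4 = 30.5.
r = √(30.5) ≈ 5.52.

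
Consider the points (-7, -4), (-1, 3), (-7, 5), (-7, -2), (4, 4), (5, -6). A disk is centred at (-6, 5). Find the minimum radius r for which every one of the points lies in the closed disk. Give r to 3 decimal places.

15.556

The required radius is the distance from (-6, 5) to the farthest point.
Squared distances: 82, 29, 1, 50, 101, 242.
Maximum is 242, attained at (5, -6).
r = √242 ≈ 15.556.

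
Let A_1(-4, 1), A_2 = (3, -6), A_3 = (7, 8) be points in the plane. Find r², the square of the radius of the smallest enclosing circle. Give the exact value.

Side lengths²: A_1A_2² = 98, A_1A_3² = 170, A_2A_3² = 212.
Since A_2A_3² = 212 < 170 + 98 = 268, the triangle is acute, so the smallest enclosing circle is the circumcircle.
Circumcentre = (31/9, 13/9), r² = 4505/81.

4505/81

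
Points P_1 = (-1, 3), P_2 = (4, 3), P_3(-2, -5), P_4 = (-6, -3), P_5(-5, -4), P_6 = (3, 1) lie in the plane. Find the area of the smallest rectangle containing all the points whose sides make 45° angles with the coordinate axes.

In coordinates u = x + y, v = x − y the rectangle is axis-aligned; the map (x,y)→(u,v) scales areas by 2.
u-values: 2, 7, -7, -9, -9, 4; range = 7 − (-9) = 16.
v-values: -4, 1, 3, -3, -1, 2; range = 3 − (-4) = 7.
Area = (16 × 7) / 2 = 56.

56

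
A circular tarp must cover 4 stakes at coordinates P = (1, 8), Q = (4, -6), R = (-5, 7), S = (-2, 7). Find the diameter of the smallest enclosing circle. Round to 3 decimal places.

The farthest pair is Q–R with squared distance 250. The circle on this segment as diameter has centre (-0.5, 0.5) and r² = 250/4 = 62.5.
Check P: distance² to centre = 58.5 ≤ 62.5, so it lies inside.
All remaining points lie in this disk, and no smaller disk contains both endpoints, so this is the minimum enclosing circle.
Diameter = 2r = 2√(62.5) ≈ 15.811.

15.811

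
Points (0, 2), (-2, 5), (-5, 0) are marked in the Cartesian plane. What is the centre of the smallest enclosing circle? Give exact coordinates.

(-113/38, 83/38)

Call the three points A, B, C in the order given.
Side lengths²: AB² = 13, AC² = 29, BC² = 34.
Since BC² = 34 < 29 + 13 = 42, the triangle is acute, so the smallest enclosing circle is the circumcircle.
Circumcentre = (-113/38, 83/38), r² = 6409/722.
Centre = (-113/38, 83/38).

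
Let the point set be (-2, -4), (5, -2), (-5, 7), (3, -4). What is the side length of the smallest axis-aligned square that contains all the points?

The bounding box has width 10 and height 11.
An axis-aligned square enclosing the set must have side ≥ max(width, height).
So the minimum side is max(10, 11) = 11.

11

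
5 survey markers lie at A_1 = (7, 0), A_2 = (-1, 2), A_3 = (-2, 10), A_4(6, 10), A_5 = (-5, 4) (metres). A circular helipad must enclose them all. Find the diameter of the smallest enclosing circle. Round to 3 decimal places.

13.731

By Welzl's lemma the MEC is supported by two points (diametrically opposite) or three points (on a circumcircle).
The minimum enclosing circle is determined by three boundary points: A_1, A_4, A_5.
Their circumcentre is (107/58, 263/58) with r² = 79285/1682.
The farthest remaining point A_3 is at distance² 75109/1682 ≤ 79285/1682.
Diameter = 2r = 2√(79285/1682) ≈ 13.731.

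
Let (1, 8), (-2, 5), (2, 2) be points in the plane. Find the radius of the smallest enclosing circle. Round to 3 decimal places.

3.072

Call the three points A, B, C in the order given.
Side lengths²: AB² = 18, AC² = 37, BC² = 25.
Since AC² = 37 < 25 + 18 = 43, the triangle is acute, so the smallest enclosing circle is the circumcircle.
Circumcentre = (15/14, 69/14), r² = 925/98.
r = √(925/98) ≈ 3.072.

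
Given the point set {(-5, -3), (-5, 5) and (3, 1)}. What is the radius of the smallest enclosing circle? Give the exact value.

5

Call the three points A, B, C in the order given.
Side lengths²: AB² = 64, AC² = 80, BC² = 80.
Since BC² = 80 < 80 + 64 = 144, the triangle is acute, so the smallest enclosing circle is the circumcircle.
Circumcentre = (-2, 1), r² = 25.
r = √25 = 5.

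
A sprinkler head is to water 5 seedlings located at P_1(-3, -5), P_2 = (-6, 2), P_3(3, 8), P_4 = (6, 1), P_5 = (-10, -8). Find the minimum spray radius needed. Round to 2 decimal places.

10.31

A smallest enclosing disk is always determined by at most three of the input points on its boundary.
The farthest pair is P_3–P_5 with squared distance 425. The circle on this segment as diameter has centre (-3.5, 0) and r² = 425/4 = 106.25.
Check P_1: distance² to centre = 25.25 ≤ 106.25, so it lies inside.
All remaining points lie in this disk, and no smaller disk contains both endpoints, so this is the minimum enclosing circle.
r = √(106.25) ≈ 10.31.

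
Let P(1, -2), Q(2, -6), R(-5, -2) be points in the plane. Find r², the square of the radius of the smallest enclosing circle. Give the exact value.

16.25

Side lengths²: PQ² = 17, PR² = 36, QR² = 65.
Since QR² = 65 ≥ 36 + 17 = 53, the angle opposite QR is not acute, so the smallest enclosing circle has QR as diameter.
Centre = midpoint of QR = (-1.5, -4), r² = 65/4 = 16.25.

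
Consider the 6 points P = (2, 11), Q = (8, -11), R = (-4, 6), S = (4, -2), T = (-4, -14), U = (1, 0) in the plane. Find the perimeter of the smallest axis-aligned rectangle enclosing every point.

74

Width = max x − min x = 8 − (-4) = 12.
Height = max y − min y = 11 − (-14) = 25.
Perimeter = 2(12 + 25) = 74.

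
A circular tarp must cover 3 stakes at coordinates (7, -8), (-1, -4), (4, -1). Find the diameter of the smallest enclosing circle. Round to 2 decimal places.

Call the three points A, B, C in the order given.
Side lengths²: AB² = 80, AC² = 58, BC² = 34.
Since AB² = 80 < 58 + 34 = 92, the triangle is acute, so the smallest enclosing circle is the circumcircle.
Circumcentre = (36/11, -60/11), r² = 2465/121.
Diameter = 2r = 2√(2465/121) ≈ 9.03.

9.03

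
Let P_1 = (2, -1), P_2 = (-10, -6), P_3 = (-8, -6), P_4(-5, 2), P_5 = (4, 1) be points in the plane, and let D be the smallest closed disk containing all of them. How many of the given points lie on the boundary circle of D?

2

The minimum enclosing circle of a finite set is fixed by two of the points (as a diameter) or three (as a circumcircle).
The farthest pair is P_2–P_5 with squared distance 245. The circle on this segment as diameter has centre (-3, -2.5) and r² = 245/4 = 61.25.
Check P_1: distance² to centre = 27.25 ≤ 61.25, so it lies inside.
All remaining points lie in this disk, and no smaller disk contains both endpoints, so this is the minimum enclosing circle.
The points at distance exactly r from the centre are P_2, P_5 — 2 points.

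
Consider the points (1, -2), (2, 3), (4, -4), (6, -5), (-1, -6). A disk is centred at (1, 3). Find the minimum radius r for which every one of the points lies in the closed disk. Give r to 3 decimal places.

9.434

The required radius is the distance from (1, 3) to the farthest point.
Squared distances: 25, 1, 58, 89, 85.
Maximum is 89, attained at (6, -5).
r = √89 ≈ 9.434.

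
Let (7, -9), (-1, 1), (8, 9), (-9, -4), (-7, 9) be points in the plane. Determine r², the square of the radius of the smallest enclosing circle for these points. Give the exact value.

21125/162

The minimum enclosing circle is determined by three boundary points: (7, -9), (8, 9), (-7, 9).
Their circumcentre is (0.5, 7/18) with r² = 21125/162.
The farthest remaining point (-9, -4) is at distance² 17741/162 ≤ 21125/162.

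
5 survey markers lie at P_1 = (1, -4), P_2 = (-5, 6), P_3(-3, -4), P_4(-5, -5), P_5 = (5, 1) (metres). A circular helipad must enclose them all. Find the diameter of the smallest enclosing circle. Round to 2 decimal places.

13.04

The minimum enclosing circle is determined by three boundary points: P_2, P_4, P_5.
Their circumcentre is (-1.5, 0.5) with r² = 42.5.
The farthest remaining point P_1 is at distance² 26.5 ≤ 42.5.
Diameter = 2r = 2√(42.5) ≈ 13.04.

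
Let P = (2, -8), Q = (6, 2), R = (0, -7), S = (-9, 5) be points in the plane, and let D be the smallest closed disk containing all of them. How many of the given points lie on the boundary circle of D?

3

The minimum enclosing circle of a finite set is fixed by two of the points (as a diameter) or three (as a circumcircle).
The minimum enclosing circle is determined by three boundary points: P, Q, S.
Their circumcentre is (-62/27, -13/27) with r² = 54665/729.
The farthest remaining point R is at distance² 34820/729 ≤ 54665/729.
The points at distance exactly r from the centre are P, Q, S — 3 points.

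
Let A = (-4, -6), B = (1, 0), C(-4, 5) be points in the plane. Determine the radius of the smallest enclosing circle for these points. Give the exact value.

Side lengths²: AB² = 61, AC² = 121, BC² = 50.
Since AC² = 121 ≥ 61 + 50 = 111, the angle opposite AC is not acute, so the smallest enclosing circle has AC as diameter.
Centre = midpoint of AC = (-4, -0.5), r² = 121/4 = 30.25.
r = √(30.25) = 5.5.

5.5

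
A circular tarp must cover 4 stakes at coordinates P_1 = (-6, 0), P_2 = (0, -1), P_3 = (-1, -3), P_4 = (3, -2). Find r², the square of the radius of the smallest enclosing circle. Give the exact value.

A smallest enclosing disk is always determined by at most three of the input points on its boundary.
The farthest pair is P_1–P_4 with squared distance 85. The circle on this segment as diameter has centre (-1.5, -1) and r² = 85/4 = 21.25.
Check P_2: distance² to centre = 2.25 ≤ 21.25, so it lies inside.
All remaining points lie in this disk, and no smaller disk contains both endpoints, so this is the minimum enclosing circle.

21.25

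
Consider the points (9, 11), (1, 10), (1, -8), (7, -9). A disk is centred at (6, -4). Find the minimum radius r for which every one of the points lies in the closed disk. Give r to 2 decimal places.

The required radius is the distance from (6, -4) to the farthest point.
Squared distances: 234, 221, 41, 26.
Maximum is 234, attained at (9, 11).
r = √234 ≈ 15.30.

15.30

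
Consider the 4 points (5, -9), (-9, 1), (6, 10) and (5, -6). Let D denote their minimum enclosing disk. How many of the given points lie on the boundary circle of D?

3

By Welzl's lemma the MEC is supported by two points (diametrically opposite) or three points (on a circumcircle).
The minimum enclosing circle is determined by three boundary points: (5, -9), (-9, 1), (6, 10).
Their circumcentre is (63/46, 33/46) with r² = 113849/1058.
The farthest remaining point (5, -6) is at distance² 61685/1058 ≤ 113849/1058.
The points at distance exactly r from the centre are (5, -9), (-9, 1), (6, 10) — 3 points.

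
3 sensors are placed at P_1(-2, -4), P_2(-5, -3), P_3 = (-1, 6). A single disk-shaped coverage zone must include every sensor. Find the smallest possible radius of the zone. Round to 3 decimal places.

Side lengths²: P_1P_2² = 10, P_1P_3² = 101, P_2P_3² = 97.
Since P_1P_3² = 101 < 97 + 10 = 107, the triangle is acute, so the smallest enclosing circle is the circumcircle.
Circumcentre = (-123/62, 65/62), r² = 48985/1922.
r = √(48985/1922) ≈ 5.048.

5.048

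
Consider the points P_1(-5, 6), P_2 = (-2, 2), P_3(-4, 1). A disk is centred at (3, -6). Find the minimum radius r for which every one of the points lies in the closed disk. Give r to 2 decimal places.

14.42

The required radius is the distance from (3, -6) to the farthest point.
Squared distances: 208, 89, 98.
Maximum is 208, attained at P_1.
r = √208 ≈ 14.42.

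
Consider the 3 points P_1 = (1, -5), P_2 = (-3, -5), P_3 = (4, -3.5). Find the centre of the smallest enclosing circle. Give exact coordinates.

Side lengths²: P_1P_2² = 16, P_1P_3² = 11.25, P_2P_3² = 51.25.
Since P_2P_3² = 51.25 ≥ 16 + 11.25 = 27.25, the angle opposite P_2P_3 is not acute, so the smallest enclosing circle has P_2P_3 as diameter.
Centre = midpoint of P_2P_3 = (0.5, -4.25), r² = 51.25/4 = 12.8125.
Centre = (0.5, -4.25).

(0.5, -4.25)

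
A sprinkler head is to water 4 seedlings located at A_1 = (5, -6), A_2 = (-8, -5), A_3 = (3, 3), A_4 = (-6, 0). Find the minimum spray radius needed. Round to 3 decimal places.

A smallest enclosing disk is always determined by at most three of the input points on its boundary.
The minimum enclosing circle is determined by three boundary points: A_1, A_2, A_3.
Their circumcentre is (-59/46, -123/46) with r² = 53465/1058.
The farthest remaining point A_4 is at distance² 31109/1058 ≤ 53465/1058.
r = √(53465/1058) ≈ 7.109.

7.109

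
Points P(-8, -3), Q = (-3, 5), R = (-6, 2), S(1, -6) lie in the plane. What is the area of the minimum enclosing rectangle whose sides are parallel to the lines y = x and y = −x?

In coordinates u = x + y, v = x − y the rectangle is axis-aligned; the map (x,y)→(u,v) scales areas by 2.
u-values: -11, 2, -4, -5; range = 2 − (-11) = 13.
v-values: -5, -8, -8, 7; range = 7 − (-8) = 15.
Area = (13 × 15) / 2 = 97.5.

97.5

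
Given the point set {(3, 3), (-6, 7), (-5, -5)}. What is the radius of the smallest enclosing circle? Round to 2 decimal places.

6.45

Call the three points A, B, C in the order given.
Side lengths²: AB² = 97, AC² = 128, BC² = 145.
Since BC² = 145 < 128 + 97 = 225, the triangle is acute, so the smallest enclosing circle is the circumcircle.
Circumcentre = (-83/26, 31/26), r² = 14065/338.
r = √(14065/338) ≈ 6.45.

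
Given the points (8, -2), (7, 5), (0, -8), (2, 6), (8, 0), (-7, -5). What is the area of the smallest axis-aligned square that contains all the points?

225

The bounding box has width 15 and height 14.
An axis-aligned square enclosing the set must have side ≥ max(width, height).
So the minimum side is max(15, 14) = 15.
Area = 15² = 225.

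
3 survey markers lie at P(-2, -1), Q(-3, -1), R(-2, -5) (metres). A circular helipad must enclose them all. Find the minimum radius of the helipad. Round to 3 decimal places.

Side lengths²: PQ² = 1, PR² = 16, QR² = 17.
Since QR² = 17 ≥ 16 + 1 = 17, the angle opposite QR is not acute, so the smallest enclosing circle has QR as diameter.
Centre = midpoint of QR = (-2.5, -3), r² = 17/4 = 4.25.
r = √(4.25) ≈ 2.062.

2.062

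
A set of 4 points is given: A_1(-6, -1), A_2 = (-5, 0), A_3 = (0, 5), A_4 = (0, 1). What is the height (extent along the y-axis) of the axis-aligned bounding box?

max y = 5, min y = -1, so height = 6.

6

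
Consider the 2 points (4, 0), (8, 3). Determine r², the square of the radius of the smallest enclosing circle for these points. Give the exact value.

6.25

The smallest circle enclosing two points has them as diameter endpoints.
Centre = midpoint = (6, 1.5); r² = |(4, 0)−(8, 3)|²/4 = 25/4 = 6.25.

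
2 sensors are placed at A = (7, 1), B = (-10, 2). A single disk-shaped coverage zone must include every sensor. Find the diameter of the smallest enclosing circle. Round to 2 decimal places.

17.03

The smallest circle enclosing two points has them as diameter endpoints.
Centre = midpoint = (-1.5, 1.5); r² = |AB|²/4 = 290/4 = 72.5.
Diameter = 2r = 2√(72.5) ≈ 17.03.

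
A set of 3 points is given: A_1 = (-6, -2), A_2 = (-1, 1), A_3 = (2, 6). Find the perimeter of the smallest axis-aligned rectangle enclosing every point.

32

Width = max x − min x = 2 − (-6) = 8.
Height = max y − min y = 6 − (-2) = 8.
Perimeter = 2(8 + 8) = 32.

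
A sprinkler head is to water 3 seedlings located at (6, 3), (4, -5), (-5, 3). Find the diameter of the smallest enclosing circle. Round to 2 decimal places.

12.41

Call the three points A, B, C in the order given.
Side lengths²: AB² = 68, AC² = 121, BC² = 145.
Since BC² = 145 < 121 + 68 = 189, the triangle is acute, so the smallest enclosing circle is the circumcircle.
Circumcentre = (0.5, 0.125), r² = 38.515625.
Diameter = 2r = 2√(38.515625) ≈ 12.41.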